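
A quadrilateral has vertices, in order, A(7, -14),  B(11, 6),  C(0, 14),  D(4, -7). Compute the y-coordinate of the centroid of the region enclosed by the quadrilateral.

Apply Gauss's area formula. First the cross-terms c_i = x_i·y_{i+1} − x_{i+1}·y_i:
  196, 154, -56, -7  ⇒  2A = 287, A = 143.5.
Then Σ (y_i + y_{i+1})·c_i = 1267, so ȳ = 1267 / (6·143.5) = 181/123.

181/123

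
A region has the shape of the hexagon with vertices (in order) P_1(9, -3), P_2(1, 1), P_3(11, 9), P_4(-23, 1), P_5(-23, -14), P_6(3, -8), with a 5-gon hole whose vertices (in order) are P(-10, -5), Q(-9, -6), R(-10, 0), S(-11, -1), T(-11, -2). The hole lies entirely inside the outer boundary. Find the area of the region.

425.5

Outer boundary:
Σ = (12) + (-2) + (218) + (345) + (226) + (63) = 862
Area = |Σ|/2 = 431.
Hole:
Apply Gauss's area formula: 2A = Σ (x_i·y_{i+1} − x_{i+1}·y_i), indices taken mod 5.
P→Q: (-10)(-6) − (-9)(-5) = 15
Q→R: (-9)(0) − (-10)(-6) = -60
R→S: (-10)(-1) − (-11)(0) = 10
S→T: (-11)(-2) − (-11)(-1) = 11
T→P: (-11)(-5) − (-10)(-2) = 35
Σ = 11
Area = |Σ|/2 = 5.5.
Net area = 431 − 5.5 = 425.5.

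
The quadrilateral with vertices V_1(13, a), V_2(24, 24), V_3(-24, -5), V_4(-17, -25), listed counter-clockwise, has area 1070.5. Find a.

-13

Write out the shoelace sum; only the two edges meeting at V_1 involve a:
2·Area = [((-17)·a − 13·(-25)) + (13·24 − 24·a)] + 971
       = -41·a + 1608 = 2141
⇒ a = -13.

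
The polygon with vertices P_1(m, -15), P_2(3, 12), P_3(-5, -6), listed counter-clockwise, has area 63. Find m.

The doubled signed area Σ (x_i y_{i+1} − x_{i+1} y_i) is linear in m.
With m=0 it equals 162; the coefficient of m is 18 (from the two edges through P_1).
So 18·m + 162 = 2·63 = 126 ⇒ m = -2.

-2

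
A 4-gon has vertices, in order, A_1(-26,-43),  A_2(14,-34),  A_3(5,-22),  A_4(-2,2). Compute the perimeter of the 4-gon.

132

|A_1A_2| = √((40)² + (9)²) = √1681 = 41
|A_2A_3| = √((-9)² + (12)²) = √225 = 15
|A_3A_4| = √((-7)² + (24)²) = √625 = 25
|A_4A_1| = √((-24)² + (-45)²) = √2601 = 51
Perimeter = 41 + 15 + 25 + 51 = 132.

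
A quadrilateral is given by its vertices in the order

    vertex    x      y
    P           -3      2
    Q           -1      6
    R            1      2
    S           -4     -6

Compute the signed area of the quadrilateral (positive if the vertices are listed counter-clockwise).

Apply Gauss's area formula: 2A = Σ (x_i·y_{i+1} − x_{i+1}·y_i), indices taken mod 4.
Cross-terms: -16, -8, 2, -26  ⇒  Σ = -48
Signed area = Σ/2 = -24 (negative ⇒ clockwise traversal).

-24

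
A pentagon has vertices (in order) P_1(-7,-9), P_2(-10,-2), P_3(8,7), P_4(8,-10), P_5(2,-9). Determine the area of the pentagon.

Σ = (-76) + (-54) + (-136) + (-52) + (-81) = -399
Area = |Σ|/2 = 199.5.

199.5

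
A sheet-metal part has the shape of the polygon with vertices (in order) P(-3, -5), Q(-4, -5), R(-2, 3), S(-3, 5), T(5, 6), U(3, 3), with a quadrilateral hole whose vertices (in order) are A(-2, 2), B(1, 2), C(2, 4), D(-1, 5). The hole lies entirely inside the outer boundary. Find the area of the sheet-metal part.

32

Outer boundary:
Apply the surveyor's formula: 2A = Σ (x_i·y_{i+1} − x_{i+1}·y_i), indices taken mod 6.
Cross-terms: -5, -22, -1, -43, -3, -6  ⇒  Σ = -80
Area = |Σ|/2 = 40.
Hole:
Apply the surveyor's formula: 2A = Σ (x_i·y_{i+1} − x_{i+1}·y_i), indices taken mod 4.
Cross-terms: -6, 0, 14, 8  ⇒  Σ = 16
Area = |Σ|/2 = 8.
Net area = 40 − 8 = 32.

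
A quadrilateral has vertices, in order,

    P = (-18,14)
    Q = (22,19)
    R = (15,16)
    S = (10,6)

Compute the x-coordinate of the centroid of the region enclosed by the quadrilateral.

Apply the shoelace (surveyor's) formula. First the cross-terms c_i = x_i·y_{i+1} − x_{i+1}·y_i:
  -650, 67, -70, 248  ⇒  2A = -405, A = -202.5.
Then Σ (x_i + x_{i+1})·c_i = -3855, so x̄ = -3855 / (6·(-202.5)) = 257/81.

257/81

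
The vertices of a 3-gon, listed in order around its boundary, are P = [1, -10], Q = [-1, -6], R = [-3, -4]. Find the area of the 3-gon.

2

Apply the shoelace formula: 2A = Σ (x_i·y_{i+1} − x_{i+1}·y_i), indices taken mod 3.
P→Q: (1)(-6) − (-1)(-10) = -16
Q→R: (-1)(-4) − (-3)(-6) = -14
R→P: (-3)(-10) − (1)(-4) = 34
Σ = 4
Area = |Σ|/2 = 2.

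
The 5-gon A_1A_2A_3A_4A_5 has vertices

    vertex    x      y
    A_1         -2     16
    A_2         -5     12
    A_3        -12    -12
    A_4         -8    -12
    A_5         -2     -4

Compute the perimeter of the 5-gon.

|A_1A_2| = √((-3)² + (-4)²) = √25 = 5
|A_2A_3| = √((-7)² + (-24)²) = √625 = 25
|A_3A_4| = √((4)² + (0)²) = √16 = 4
|A_4A_5| = √((6)² + (8)²) = √100 = 10
|A_5A_1| = √((0)² + (20)²) = √400 = 20
Perimeter = 5 + 25 + 4 + 10 + 20 = 64.

64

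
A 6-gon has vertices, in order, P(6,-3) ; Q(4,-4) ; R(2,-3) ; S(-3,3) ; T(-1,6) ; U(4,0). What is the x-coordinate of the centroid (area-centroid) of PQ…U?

Apply the shoelace formula. First the cross-terms c_i = x_i·y_{i+1} − x_{i+1}·y_i:
  -12, -4, -3, -15, -24, -12  ⇒  2A = -70, A = -35.
Then Σ (x_i + x_{i+1})·c_i = -273, so x̄ = -273 / (6·(-35)) = 1.3.

1.3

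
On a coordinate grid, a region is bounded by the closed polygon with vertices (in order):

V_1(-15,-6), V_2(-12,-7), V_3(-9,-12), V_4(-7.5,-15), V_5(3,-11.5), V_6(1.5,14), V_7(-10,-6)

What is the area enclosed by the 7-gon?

225.25

Apply the shoelace (surveyor's) formula: 2A = Σ (x_i·y_{i+1} − x_{i+1}·y_i), indices taken mod 7.
Σ = (33) + (81) + (45) + (131.25) + (59.25) + (131) + (-30) = 450.5
Area = |Σ|/2 = 225.25.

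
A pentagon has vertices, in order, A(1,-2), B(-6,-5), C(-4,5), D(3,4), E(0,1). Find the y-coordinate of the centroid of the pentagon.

Apply the shoelace formula. First the cross-terms c_i = x_i·y_{i+1} − x_{i+1}·y_i:
  -17, -50, -31, 3, -1  ⇒  2A = -96, A = -48.
Then Σ (y_i + y_{i+1})·c_i = -144, so ȳ = -144 / (6·(-48)) = 0.5.

0.5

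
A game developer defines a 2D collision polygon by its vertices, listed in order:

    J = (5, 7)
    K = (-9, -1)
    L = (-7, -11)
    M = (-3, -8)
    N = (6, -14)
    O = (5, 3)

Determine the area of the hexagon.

Apply the shoelace formula: 2A = Σ (x_i·y_{i+1} − x_{i+1}·y_i), indices taken mod 6.
Σ = (58) + (92) + (23) + (90) + (88) + (20) = 371
Area = |Σ|/2 = 185.5.

185.5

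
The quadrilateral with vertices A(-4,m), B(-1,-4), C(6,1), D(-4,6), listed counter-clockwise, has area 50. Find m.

1

Write out the shoelace sum; only the two edges meeting at A involve m:
2·Area = [((-4)·m − (-4)·6) + ((-4)·(-4) − (-1)·m)] + 63
       = -3·m + 103 = 100
⇒ m = 1.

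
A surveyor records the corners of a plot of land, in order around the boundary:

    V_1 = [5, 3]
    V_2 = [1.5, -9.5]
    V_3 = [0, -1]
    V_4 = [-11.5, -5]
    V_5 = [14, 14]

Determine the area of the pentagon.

Σ = (-52) + (-1.5) + (-11.5) + (-91) + (-28) = -184
Area = |Σ|/2 = 92.

92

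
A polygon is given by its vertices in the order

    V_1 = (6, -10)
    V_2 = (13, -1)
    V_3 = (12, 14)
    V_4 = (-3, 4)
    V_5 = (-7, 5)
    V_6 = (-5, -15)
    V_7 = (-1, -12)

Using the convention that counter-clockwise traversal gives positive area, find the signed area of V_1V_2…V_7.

339

Apply the surveyor's formula: 2A = Σ (x_i·y_{i+1} − x_{i+1}·y_i), indices taken mod 7.
Σ = (124) + (194) + (90) + (13) + (130) + (45) + (82) = 678
Signed area = Σ/2 = 339 (positive ⇒ counter-clockwise traversal).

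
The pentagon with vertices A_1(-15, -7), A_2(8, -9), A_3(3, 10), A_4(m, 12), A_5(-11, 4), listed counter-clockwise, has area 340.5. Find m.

The doubled signed area Σ (x_i y_{i+1} − x_{i+1} y_i) is linear in m.
With m=0 it equals 603; the coefficient of m is -6 (from the two edges through A_4).
So -6·m + 603 = 2·340.5 = 681 ⇒ m = -13.

-13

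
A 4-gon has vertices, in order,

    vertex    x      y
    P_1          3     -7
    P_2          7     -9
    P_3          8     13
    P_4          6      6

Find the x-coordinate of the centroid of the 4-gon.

Apply the surveyor's formula. First the cross-terms c_i = x_i·y_{i+1} − x_{i+1}·y_i:
  22, 163, -30, -60  ⇒  2A = 95, A = 47.5.
Then Σ (x_i + x_{i+1})·c_i = 1705, so x̄ = 1705 / (6·47.5) = 341/57.

341/57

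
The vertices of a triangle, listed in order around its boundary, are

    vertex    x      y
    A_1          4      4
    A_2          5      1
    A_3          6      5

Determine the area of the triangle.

Σ = (-16) + (19) + (4) = 7
Area = |Σ|/2 = 3.5.

3.5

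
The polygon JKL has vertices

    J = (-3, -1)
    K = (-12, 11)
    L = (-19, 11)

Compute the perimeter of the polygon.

|JK| = √((-9)² + (12)²) = √225 = 15
|KL| = √((-7)² + (0)²) = √49 = 7
|LJ| = √((16)² + (-12)²) = √400 = 20
Perimeter = 15 + 7 + 20 = 42.

42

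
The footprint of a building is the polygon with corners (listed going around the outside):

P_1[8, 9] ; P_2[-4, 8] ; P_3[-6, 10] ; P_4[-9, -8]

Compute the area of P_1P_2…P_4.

Apply the shoelace formula: 2A = Σ (x_i·y_{i+1} − x_{i+1}·y_i), indices taken mod 4.
Cross-terms: 100, 8, 138, -17  ⇒  Σ = 229
Area = |Σ|/2 = 114.5.

114.5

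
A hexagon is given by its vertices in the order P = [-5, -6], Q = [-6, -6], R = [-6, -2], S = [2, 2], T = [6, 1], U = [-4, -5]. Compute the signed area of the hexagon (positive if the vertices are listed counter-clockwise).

P→Q: (-5)(-6) − (-6)(-6) = -6
Q→R: (-6)(-2) − (-6)(-6) = -24
R→S: (-6)(2) − (2)(-2) = -8
S→T: (2)(1) − (6)(2) = -10
T→U: (6)(-5) − (-4)(1) = -26
U→P: (-4)(-6) − (-5)(-5) = -1
Σ = -75
Signed area = Σ/2 = -37.5 (negative ⇒ clockwise traversal).

-37.5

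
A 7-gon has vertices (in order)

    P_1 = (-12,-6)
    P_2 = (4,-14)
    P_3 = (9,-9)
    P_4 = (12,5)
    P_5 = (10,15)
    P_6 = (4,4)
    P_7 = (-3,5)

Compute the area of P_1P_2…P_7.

327.5

Apply the shoelace formula: 2A = Σ (x_i·y_{i+1} − x_{i+1}·y_i), indices taken mod 7.
P_1→P_2: (-12)(-14) − (4)(-6) = 192
P_2→P_3: (4)(-9) − (9)(-14) = 90
P_3→P_4: (9)(5) − (12)(-9) = 153
P_4→P_5: (12)(15) − (10)(5) = 130
P_5→P_6: (10)(4) − (4)(15) = -20
P_6→P_7: (4)(5) − (-3)(4) = 32
P_7→P_1: (-3)(-6) − (-12)(5) = 78
Σ = 655
Area = |Σ|/2 = 327.5.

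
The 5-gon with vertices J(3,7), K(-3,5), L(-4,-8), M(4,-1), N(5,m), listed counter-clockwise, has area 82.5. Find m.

9

The doubled signed area Σ (x_i y_{i+1} − x_{i+1} y_i) is linear in m.
With m=0 it equals 156; the coefficient of m is 1 (from the two edges through N).
So 1·m + 156 = 2·82.5 = 165 ⇒ m = 9.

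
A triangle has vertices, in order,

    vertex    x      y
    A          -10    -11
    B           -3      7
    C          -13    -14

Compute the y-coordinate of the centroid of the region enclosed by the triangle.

-6

Apply Gauss's area formula. First the cross-terms c_i = x_i·y_{i+1} − x_{i+1}·y_i:
  -103, 133, 3  ⇒  2A = 33, A = 16.5.
Then Σ (y_i + y_{i+1})·c_i = -594, so ȳ = -594 / (6·16.5) = -6.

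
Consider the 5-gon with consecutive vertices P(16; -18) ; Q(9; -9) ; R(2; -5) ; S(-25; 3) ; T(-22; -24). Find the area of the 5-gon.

Cross-terms: 18, -27, -119, 666, 780  ⇒  Σ = 1318
Area = |Σ|/2 = 659.

659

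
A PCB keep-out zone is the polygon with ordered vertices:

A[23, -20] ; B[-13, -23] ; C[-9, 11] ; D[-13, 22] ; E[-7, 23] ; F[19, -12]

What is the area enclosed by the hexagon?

898

Apply the shoelace (surveyor's) formula: 2A = Σ (x_i·y_{i+1} − x_{i+1}·y_i), indices taken mod 6.
A→B: (23)(-23) − (-13)(-20) = -789
B→C: (-13)(11) − (-9)(-23) = -350
C→D: (-9)(22) − (-13)(11) = -55
D→E: (-13)(23) − (-7)(22) = -145
E→F: (-7)(-12) − (19)(23) = -353
F→A: (19)(-20) − (23)(-12) = -104
Σ = -1796
Area = |Σ|/2 = 898.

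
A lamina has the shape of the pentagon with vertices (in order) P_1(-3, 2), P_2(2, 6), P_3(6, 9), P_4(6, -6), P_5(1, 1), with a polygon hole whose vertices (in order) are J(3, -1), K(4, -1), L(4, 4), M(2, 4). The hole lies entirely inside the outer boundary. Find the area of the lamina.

49

Outer boundary:
P_1→P_2: (-3)(6) − (2)(2) = -22
P_2→P_3: (2)(9) − (6)(6) = -18
P_3→P_4: (6)(-6) − (6)(9) = -90
P_4→P_5: (6)(1) − (1)(-6) = 12
P_5→P_1: (1)(2) − (-3)(1) = 5
Σ = -113
Area = |Σ|/2 = 56.5.
Hole:
Apply Gauss's area formula: 2A = Σ (x_i·y_{i+1} − x_{i+1}·y_i), indices taken mod 4.
J→K: (3)(-1) − (4)(-1) = 1
K→L: (4)(4) − (4)(-1) = 20
L→M: (4)(4) − (2)(4) = 8
M→J: (2)(-1) − (3)(4) = -14
Σ = 15
Area = |Σ|/2 = 7.5.
Net area = 56.5 − 7.5 = 49.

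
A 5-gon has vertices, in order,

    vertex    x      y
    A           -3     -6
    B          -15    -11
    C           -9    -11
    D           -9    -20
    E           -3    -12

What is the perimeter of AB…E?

|AB| = √((-12)² + (-5)²) = √169 = 13
|BC| = √((6)² + (0)²) = √36 = 6
|CD| = √((0)² + (-9)²) = √81 = 9
|DE| = √((6)² + (8)²) = √100 = 10
|EA| = √((0)² + (6)²) = √36 = 6
Perimeter = 13 + 6 + 9 + 10 + 6 = 44.

44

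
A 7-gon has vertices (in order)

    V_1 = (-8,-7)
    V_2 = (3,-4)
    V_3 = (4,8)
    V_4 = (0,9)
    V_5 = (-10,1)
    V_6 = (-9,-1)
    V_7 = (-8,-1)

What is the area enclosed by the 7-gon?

Apply the surveyor's formula: 2A = Σ (x_i·y_{i+1} − x_{i+1}·y_i), indices taken mod 7.
V_1→V_2: (-8)(-4) − (3)(-7) = 53
V_2→V_3: (3)(8) − (4)(-4) = 40
V_3→V_4: (4)(9) − (0)(8) = 36
V_4→V_5: (0)(1) − (-10)(9) = 90
V_5→V_6: (-10)(-1) − (-9)(1) = 19
V_6→V_7: (-9)(-1) − (-8)(-1) = 1
V_7→V_1: (-8)(-7) − (-8)(-1) = 48
Σ = 287
Area = |Σ|/2 = 143.5.

143.5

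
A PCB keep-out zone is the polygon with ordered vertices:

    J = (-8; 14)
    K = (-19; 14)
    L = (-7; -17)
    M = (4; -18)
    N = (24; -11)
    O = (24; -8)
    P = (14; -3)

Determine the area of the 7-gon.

Apply Gauss's area formula: 2A = Σ (x_i·y_{i+1} − x_{i+1}·y_i), indices taken mod 7.
Σ = (154) + (421) + (194) + (388) + (72) + (40) + (172) = 1441
Area = |Σ|/2 = 720.5.

720.5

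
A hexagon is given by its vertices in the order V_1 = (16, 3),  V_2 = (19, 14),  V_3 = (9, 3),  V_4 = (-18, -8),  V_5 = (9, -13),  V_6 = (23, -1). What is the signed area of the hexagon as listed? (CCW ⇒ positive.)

Σ = (167) + (-69) + (-18) + (306) + (290) + (85) = 761
Signed area = Σ/2 = 380.5 (positive ⇒ counter-clockwise traversal).

380.5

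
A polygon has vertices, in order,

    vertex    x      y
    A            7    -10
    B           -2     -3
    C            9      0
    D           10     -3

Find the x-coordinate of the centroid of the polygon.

5.2

Apply the surveyor's formula. First the cross-terms c_i = x_i·y_{i+1} − x_{i+1}·y_i:
  -41, 27, -27, -79  ⇒  2A = -120, A = -60.
Then Σ (x_i + x_{i+1})·c_i = -1872, so x̄ = -1872 / (6·(-60)) = 5.2.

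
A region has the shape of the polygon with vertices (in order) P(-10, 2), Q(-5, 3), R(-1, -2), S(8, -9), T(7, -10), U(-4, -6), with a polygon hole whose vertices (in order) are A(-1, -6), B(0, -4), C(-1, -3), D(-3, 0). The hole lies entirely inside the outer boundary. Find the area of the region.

Outer boundary:
Σ = (-20) + (13) + (25) + (-17) + (-82) + (-68) = -149
Area = |Σ|/2 = 74.5.
Hole:
Apply the shoelace formula: 2A = Σ (x_i·y_{i+1} − x_{i+1}·y_i), indices taken mod 4.
Σ = (4) + (-4) + (-9) + (18) = 9
Area = |Σ|/2 = 4.5.
Net area = 74.5 − 4.5 = 70.

70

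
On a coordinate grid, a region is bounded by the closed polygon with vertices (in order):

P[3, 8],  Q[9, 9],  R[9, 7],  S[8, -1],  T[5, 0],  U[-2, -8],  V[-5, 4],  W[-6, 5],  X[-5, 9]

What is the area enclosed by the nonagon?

154

Σ = (-45) + (-18) + (-65) + (5) + (-40) + (-48) + (-1) + (-29) + (-67) = -308
Area = |Σ|/2 = 154.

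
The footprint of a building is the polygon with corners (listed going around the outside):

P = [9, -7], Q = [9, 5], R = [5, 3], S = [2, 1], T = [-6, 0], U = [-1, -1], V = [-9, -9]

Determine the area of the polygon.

132.5

Apply Gauss's area formula: 2A = Σ (x_i·y_{i+1} − x_{i+1}·y_i), indices taken mod 7.
Σ = (108) + (2) + (-1) + (6) + (6) + (0) + (144) = 265
Area = |Σ|/2 = 132.5.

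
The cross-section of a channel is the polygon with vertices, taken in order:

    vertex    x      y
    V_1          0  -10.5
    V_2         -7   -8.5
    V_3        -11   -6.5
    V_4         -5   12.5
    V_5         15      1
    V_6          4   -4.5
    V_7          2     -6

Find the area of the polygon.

295.75

Apply the shoelace formula: 2A = Σ (x_i·y_{i+1} − x_{i+1}·y_i), indices taken mod 7.
Σ = (-73.5) + (-48) + (-170) + (-192.5) + (-71.5) + (-15) + (-21) = -591.5
Area = |Σ|/2 = 295.75.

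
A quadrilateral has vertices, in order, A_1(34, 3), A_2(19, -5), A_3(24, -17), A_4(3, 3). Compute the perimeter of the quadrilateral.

|A_1A_2| = √((-15)² + (-8)²) = √289 = 17
|A_2A_3| = √((5)² + (-12)²) = √169 = 13
|A_3A_4| = √((-21)² + (20)²) = √841 = 29
|A_4A_1| = √((31)² + (0)²) = √961 = 31
Perimeter = 17 + 13 + 29 + 31 = 90.

90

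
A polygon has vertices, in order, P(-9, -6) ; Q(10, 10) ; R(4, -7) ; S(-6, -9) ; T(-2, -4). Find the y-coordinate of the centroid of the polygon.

-80/59

Apply the shoelace (surveyor's) formula. First the cross-terms c_i = x_i·y_{i+1} − x_{i+1}·y_i:
  -30, -110, -78, 6, -24  ⇒  2A = -236, A = -118.
Then Σ (y_i + y_{i+1})·c_i = 960, so ȳ = 960 / (6·(-118)) = -80/59.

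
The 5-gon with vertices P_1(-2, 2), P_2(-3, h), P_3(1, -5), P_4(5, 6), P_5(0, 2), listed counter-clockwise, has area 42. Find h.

-6

The doubled signed area Σ (x_i y_{i+1} − x_{i+1} y_i) is linear in h.
With h=0 it equals 66; the coefficient of h is -3 (from the two edges through P_2).
So -3·h + 66 = 2·42 = 84 ⇒ h = -6.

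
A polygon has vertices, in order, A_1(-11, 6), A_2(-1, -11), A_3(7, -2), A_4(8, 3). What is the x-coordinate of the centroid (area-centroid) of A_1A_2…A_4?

Apply the shoelace formula. First the cross-terms c_i = x_i·y_{i+1} − x_{i+1}·y_i:
  127, 79, 37, 81  ⇒  2A = 324, A = 162.
Then Σ (x_i + x_{i+1})·c_i = -738, so x̄ = -738 / (6·162) = -41/54.

-41/54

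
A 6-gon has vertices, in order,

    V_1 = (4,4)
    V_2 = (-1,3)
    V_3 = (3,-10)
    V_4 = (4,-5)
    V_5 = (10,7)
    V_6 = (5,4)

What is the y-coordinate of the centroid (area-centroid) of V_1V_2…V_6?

Apply Gauss's area formula. First the cross-terms c_i = x_i·y_{i+1} − x_{i+1}·y_i:
  16, 1, 25, 78, 5, 4  ⇒  2A = 129, A = 64.5.
Then Σ (y_i + y_{i+1})·c_i = -27, so ȳ = -27 / (6·64.5) = -3/43.

-3/43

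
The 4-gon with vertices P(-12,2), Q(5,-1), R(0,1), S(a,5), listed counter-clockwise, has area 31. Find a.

-5

Write out the shoelace sum; only the two edges meeting at S involve a:
2·Area = [(0·5 − a·1) + (a·2 − (-12)·5)] + 7
       = 1·a + 67 = 62
⇒ a = -5.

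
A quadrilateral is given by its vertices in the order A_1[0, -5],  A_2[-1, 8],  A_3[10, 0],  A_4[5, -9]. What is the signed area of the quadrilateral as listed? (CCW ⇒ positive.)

-100

Apply the surveyor's formula: 2A = Σ (x_i·y_{i+1} − x_{i+1}·y_i), indices taken mod 4.
Cross-terms: -5, -80, -90, -25  ⇒  Σ = -200
Signed area = Σ/2 = -100 (negative ⇒ clockwise traversal).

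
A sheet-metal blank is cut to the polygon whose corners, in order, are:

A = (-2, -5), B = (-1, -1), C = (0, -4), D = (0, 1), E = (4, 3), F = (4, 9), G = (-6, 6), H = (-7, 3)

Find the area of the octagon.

82

Apply the shoelace (surveyor's) formula: 2A = Σ (x_i·y_{i+1} − x_{i+1}·y_i), indices taken mod 8.
A→B: (-2)(-1) − (-1)(-5) = -3
B→C: (-1)(-4) − (0)(-1) = 4
C→D: (0)(1) − (0)(-4) = 0
D→E: (0)(3) − (4)(1) = -4
E→F: (4)(9) − (4)(3) = 24
F→G: (4)(6) − (-6)(9) = 78
G→H: (-6)(3) − (-7)(6) = 24
H→A: (-7)(-5) − (-2)(3) = 41
Σ = 164
Area = |Σ|/2 = 82.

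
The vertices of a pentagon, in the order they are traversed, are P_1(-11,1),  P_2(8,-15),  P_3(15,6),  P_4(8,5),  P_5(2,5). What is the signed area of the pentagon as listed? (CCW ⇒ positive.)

272

Apply the surveyor's formula: 2A = Σ (x_i·y_{i+1} − x_{i+1}·y_i), indices taken mod 5.
Σ = (157) + (273) + (27) + (30) + (57) = 544
Signed area = Σ/2 = 272 (positive ⇒ counter-clockwise traversal).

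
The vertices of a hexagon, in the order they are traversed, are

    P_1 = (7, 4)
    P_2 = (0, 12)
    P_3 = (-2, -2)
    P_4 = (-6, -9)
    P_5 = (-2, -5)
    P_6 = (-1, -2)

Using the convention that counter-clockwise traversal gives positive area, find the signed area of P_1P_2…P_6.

67.5

Cross-terms: 84, 24, 6, 12, -1, 10  ⇒  Σ = 135
Signed area = Σ/2 = 67.5 (positive ⇒ counter-clockwise traversal).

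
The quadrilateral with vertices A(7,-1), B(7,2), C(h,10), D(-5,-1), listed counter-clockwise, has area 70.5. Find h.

4

Write out the shoelace sum; only the two edges meeting at C involve h:
2·Area = [(7·10 − h·2) + (h·(-1) − (-5)·10)] + 33
       = -3·h + 153 = 141
⇒ h = 4.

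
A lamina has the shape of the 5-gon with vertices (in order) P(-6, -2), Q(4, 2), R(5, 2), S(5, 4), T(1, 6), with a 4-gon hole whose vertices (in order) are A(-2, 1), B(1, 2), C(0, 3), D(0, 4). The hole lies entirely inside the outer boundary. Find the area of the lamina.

Outer boundary:
Apply the shoelace (surveyor's) formula: 2A = Σ (x_i·y_{i+1} − x_{i+1}·y_i), indices taken mod 5.
Σ = (-4) + (-2) + (10) + (26) + (34) = 64
Area = |Σ|/2 = 32.
Hole:
Apply the shoelace formula: 2A = Σ (x_i·y_{i+1} − x_{i+1}·y_i), indices taken mod 4.
Σ = (-5) + (3) + (0) + (8) = 6
Area = |Σ|/2 = 3.
Net area = 32 − 3 = 29.

29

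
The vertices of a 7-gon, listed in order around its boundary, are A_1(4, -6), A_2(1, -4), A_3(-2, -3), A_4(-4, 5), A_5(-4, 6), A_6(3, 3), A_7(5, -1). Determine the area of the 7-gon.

Cross-terms: -10, -11, -22, -4, -30, -18, -26  ⇒  Σ = -121
Area = |Σ|/2 = 60.5.

60.5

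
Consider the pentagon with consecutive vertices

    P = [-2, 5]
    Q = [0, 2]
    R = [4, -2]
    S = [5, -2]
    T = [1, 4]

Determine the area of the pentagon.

Σ = (-4) + (-8) + (2) + (22) + (13) = 25
Area = |Σ|/2 = 12.5.

12.5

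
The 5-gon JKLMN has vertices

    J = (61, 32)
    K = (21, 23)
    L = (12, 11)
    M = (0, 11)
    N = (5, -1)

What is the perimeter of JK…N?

|JK| = √((-40)² + (-9)²) = √1681 = 41
|KL| = √((-9)² + (-12)²) = √225 = 15
|LM| = √((-12)² + (0)²) = √144 = 12
|MN| = √((5)² + (-12)²) = √169 = 13
|NJ| = √((56)² + (33)²) = √4225 = 65
Perimeter = 41 + 15 + 12 + 13 + 65 = 146.

146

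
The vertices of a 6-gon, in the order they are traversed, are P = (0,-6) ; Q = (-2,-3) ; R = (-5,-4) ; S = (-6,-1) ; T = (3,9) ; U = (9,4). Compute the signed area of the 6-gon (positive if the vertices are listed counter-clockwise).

Apply the shoelace (surveyor's) formula: 2A = Σ (x_i·y_{i+1} − x_{i+1}·y_i), indices taken mod 6.
Σ = (-12) + (-7) + (-19) + (-51) + (-69) + (-54) = -212
Signed area = Σ/2 = -106 (negative ⇒ clockwise traversal).

-106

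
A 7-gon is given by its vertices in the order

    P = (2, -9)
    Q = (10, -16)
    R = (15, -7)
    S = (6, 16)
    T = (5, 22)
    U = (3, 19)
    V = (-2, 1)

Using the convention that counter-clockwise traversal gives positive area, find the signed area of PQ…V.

324

Apply Gauss's area formula: 2A = Σ (x_i·y_{i+1} − x_{i+1}·y_i), indices taken mod 7.
Σ = (58) + (170) + (282) + (52) + (29) + (41) + (16) = 648
Signed area = Σ/2 = 324 (positive ⇒ counter-clockwise traversal).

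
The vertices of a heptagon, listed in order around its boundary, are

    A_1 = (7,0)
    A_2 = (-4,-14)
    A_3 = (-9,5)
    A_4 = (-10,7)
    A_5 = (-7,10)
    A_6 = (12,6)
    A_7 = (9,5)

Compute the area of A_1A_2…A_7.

Σ = (-98) + (-146) + (-13) + (-51) + (-162) + (6) + (-35) = -499
Area = |Σ|/2 = 249.5.

249.5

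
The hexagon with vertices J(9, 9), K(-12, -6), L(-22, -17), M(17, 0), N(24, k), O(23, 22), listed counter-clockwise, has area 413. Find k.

The doubled signed area Σ (x_i y_{i+1} − x_{i+1} y_i) is linear in k.
With k=0 it equals 952; the coefficient of k is -6 (from the two edges through N).
So -6·k + 952 = 2·413 = 826 ⇒ k = 21.

21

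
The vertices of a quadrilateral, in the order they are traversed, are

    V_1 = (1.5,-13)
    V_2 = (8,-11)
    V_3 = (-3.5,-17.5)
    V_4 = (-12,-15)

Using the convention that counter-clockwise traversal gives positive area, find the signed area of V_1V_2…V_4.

-35

Apply the shoelace formula: 2A = Σ (x_i·y_{i+1} − x_{i+1}·y_i), indices taken mod 4.
Σ = (87.5) + (-178.5) + (-157.5) + (178.5) = -70
Signed area = Σ/2 = -35 (negative ⇒ clockwise traversal).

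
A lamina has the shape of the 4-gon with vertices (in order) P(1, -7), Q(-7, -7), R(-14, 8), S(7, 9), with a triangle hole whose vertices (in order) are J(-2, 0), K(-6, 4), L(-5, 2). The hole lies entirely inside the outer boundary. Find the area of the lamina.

Outer boundary:
P→Q: (1)(-7) − (-7)(-7) = -56
Q→R: (-7)(8) − (-14)(-7) = -154
R→S: (-14)(9) − (7)(8) = -182
S→P: (7)(-7) − (1)(9) = -58
Σ = -450
Area = |Σ|/2 = 225.
Hole:
Apply Gauss's area formula: 2A = Σ (x_i·y_{i+1} − x_{i+1}·y_i), indices taken mod 3.
Cross-terms: -8, 8, 4  ⇒  Σ = 4
Area = |Σ|/2 = 2.
Net area = 225 − 2 = 223.

223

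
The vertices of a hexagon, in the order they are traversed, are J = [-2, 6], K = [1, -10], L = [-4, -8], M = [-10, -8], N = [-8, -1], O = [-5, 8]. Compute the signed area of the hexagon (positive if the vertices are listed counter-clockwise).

-109.5

Apply the shoelace formula: 2A = Σ (x_i·y_{i+1} − x_{i+1}·y_i), indices taken mod 6.
Σ = (14) + (-48) + (-48) + (-54) + (-69) + (-14) = -219
Signed area = Σ/2 = -109.5 (negative ⇒ clockwise traversal).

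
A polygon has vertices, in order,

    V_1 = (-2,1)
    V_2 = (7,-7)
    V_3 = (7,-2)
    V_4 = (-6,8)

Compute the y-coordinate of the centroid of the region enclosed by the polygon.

-1/96

Apply the shoelace (surveyor's) formula. First the cross-terms c_i = x_i·y_{i+1} − x_{i+1}·y_i:
  7, 35, 44, 10  ⇒  2A = 96, A = 48.
Then Σ (y_i + y_{i+1})·c_i = -3, so ȳ = -3 / (6·48) = -1/96.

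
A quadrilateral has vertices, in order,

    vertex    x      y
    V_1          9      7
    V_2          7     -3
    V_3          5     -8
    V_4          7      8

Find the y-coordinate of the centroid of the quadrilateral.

Apply Gauss's area formula. First the cross-terms c_i = x_i·y_{i+1} − x_{i+1}·y_i:
  -76, -41, 96, -23  ⇒  2A = -44, A = -22.
Then Σ (y_i + y_{i+1})·c_i = -198, so ȳ = -198 / (6·(-22)) = 1.5.

1.5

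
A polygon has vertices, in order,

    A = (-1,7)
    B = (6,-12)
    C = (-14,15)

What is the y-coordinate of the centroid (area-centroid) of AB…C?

Apply the surveyor's formula. First the cross-terms c_i = x_i·y_{i+1} − x_{i+1}·y_i:
  -30, -78, -83  ⇒  2A = -191, A = -95.5.
Then Σ (y_i + y_{i+1})·c_i = -1910, so ȳ = -1910 / (6·(-95.5)) = 10/3.

10/3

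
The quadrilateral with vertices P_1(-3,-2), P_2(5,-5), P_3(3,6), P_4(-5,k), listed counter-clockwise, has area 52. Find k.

-1

Write out the shoelace sum; only the two edges meeting at P_4 involve k:
2·Area = [(3·k − (-5)·6) + ((-5)·(-2) − (-3)·k)] + 70
       = 6·k + 110 = 104
⇒ k = -1.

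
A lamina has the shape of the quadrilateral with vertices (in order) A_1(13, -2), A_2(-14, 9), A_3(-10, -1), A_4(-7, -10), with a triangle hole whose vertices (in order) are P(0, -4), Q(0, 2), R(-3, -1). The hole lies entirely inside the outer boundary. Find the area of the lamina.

Outer boundary:
Apply the shoelace (surveyor's) formula: 2A = Σ (x_i·y_{i+1} − x_{i+1}·y_i), indices taken mod 4.
Σ = (89) + (104) + (93) + (144) = 430
Area = |Σ|/2 = 215.
Hole:
Apply the surveyor's formula: 2A = Σ (x_i·y_{i+1} − x_{i+1}·y_i), indices taken mod 3.
Σ = (0) + (6) + (12) = 18
Area = |Σ|/2 = 9.
Net area = 215 − 9 = 206.

206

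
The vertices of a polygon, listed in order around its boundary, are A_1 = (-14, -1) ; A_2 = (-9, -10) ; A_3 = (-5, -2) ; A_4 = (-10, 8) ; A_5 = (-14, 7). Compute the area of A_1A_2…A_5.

Apply the shoelace formula: 2A = Σ (x_i·y_{i+1} − x_{i+1}·y_i), indices taken mod 5.
Σ = (131) + (-32) + (-60) + (42) + (112) = 193
Area = |Σ|/2 = 96.5.

96.5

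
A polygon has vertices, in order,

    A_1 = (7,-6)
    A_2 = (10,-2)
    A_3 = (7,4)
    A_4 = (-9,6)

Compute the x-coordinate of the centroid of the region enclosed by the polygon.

Apply Gauss's area formula. First the cross-terms c_i = x_i·y_{i+1} − x_{i+1}·y_i:
  46, 54, 78, 12  ⇒  2A = 190, A = 95.
Then Σ (x_i + x_{i+1})·c_i = 1520, so x̄ = 1520 / (6·95) = 8/3.

8/3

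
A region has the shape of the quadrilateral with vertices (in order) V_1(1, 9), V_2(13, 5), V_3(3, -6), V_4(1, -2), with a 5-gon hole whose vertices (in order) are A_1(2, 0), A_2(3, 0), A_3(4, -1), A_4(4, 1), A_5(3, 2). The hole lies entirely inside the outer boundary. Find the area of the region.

94

Outer boundary:
Apply the shoelace (surveyor's) formula: 2A = Σ (x_i·y_{i+1} − x_{i+1}·y_i), indices taken mod 4.
Σ = (-112) + (-93) + (0) + (11) = -194
Area = |Σ|/2 = 97.
Hole:
Apply the surveyor's formula: 2A = Σ (x_i·y_{i+1} − x_{i+1}·y_i), indices taken mod 5.
Σ = (0) + (-3) + (8) + (5) + (-4) = 6
Area = |Σ|/2 = 3.
Net area = 97 − 3 = 94.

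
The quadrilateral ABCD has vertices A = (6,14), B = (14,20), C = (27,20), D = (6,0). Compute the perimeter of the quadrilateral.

|AB| = √((8)² + (6)²) = √100 = 10
|BC| = √((13)² + (0)²) = √169 = 13
|CD| = √((-21)² + (-20)²) = √841 = 29
|DA| = √((0)² + (14)²) = √196 = 14
Perimeter = 10 + 13 + 29 + 14 = 66.

66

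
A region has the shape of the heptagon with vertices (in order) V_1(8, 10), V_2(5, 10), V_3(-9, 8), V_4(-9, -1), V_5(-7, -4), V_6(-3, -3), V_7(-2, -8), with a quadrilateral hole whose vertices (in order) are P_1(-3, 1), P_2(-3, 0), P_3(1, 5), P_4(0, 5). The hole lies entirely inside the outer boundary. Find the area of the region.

166.5

Outer boundary:
Apply the shoelace (surveyor's) formula: 2A = Σ (x_i·y_{i+1} − x_{i+1}·y_i), indices taken mod 7.
Σ = (30) + (130) + (81) + (29) + (9) + (18) + (44) = 341
Area = |Σ|/2 = 170.5.
Hole:
Cross-terms: 3, -15, 5, 15  ⇒  Σ = 8
Area = |Σ|/2 = 4.
Net area = 170.5 − 4 = 166.5.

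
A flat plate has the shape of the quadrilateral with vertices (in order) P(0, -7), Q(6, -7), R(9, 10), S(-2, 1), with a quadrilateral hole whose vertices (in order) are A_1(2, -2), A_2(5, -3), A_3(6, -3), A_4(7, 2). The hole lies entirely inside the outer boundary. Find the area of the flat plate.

Outer boundary:
P→Q: (0)(-7) − (6)(-7) = 42
Q→R: (6)(10) − (9)(-7) = 123
R→S: (9)(1) − (-2)(10) = 29
S→P: (-2)(-7) − (0)(1) = 14
Σ = 208
Area = |Σ|/2 = 104.
Hole:
Apply the surveyor's formula: 2A = Σ (x_i·y_{i+1} − x_{i+1}·y_i), indices taken mod 4.
Σ = (4) + (3) + (33) + (-18) = 22
Area = |Σ|/2 = 11.
Net area = 104 − 11 = 93.

93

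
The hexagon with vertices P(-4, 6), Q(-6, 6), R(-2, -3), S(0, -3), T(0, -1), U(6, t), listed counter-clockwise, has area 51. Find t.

3

Write out the shoelace sum; only the two edges meeting at U involve t:
2·Area = [(0·t − 6·(-1)) + (6·6 − (-4)·t)] + 48
       = 4·t + 90 = 102
⇒ t = 3.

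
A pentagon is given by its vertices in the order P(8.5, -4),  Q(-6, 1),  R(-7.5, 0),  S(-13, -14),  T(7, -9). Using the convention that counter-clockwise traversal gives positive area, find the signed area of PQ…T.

180.25

Apply the shoelace (surveyor's) formula: 2A = Σ (x_i·y_{i+1} − x_{i+1}·y_i), indices taken mod 5.
Σ = (-15.5) + (7.5) + (105) + (215) + (48.5) = 360.5
Signed area = Σ/2 = 180.25 (positive ⇒ counter-clockwise traversal).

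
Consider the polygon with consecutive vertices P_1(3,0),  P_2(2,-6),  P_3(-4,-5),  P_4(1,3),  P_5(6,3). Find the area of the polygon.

Apply Gauss's area formula: 2A = Σ (x_i·y_{i+1} − x_{i+1}·y_i), indices taken mod 5.
Σ = (-18) + (-34) + (-7) + (-15) + (-9) = -83
Area = |Σ|/2 = 41.5.

41.5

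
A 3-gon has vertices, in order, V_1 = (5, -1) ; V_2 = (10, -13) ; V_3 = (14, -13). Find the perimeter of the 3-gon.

32

|V_1V_2| = √((5)² + (-12)²) = √169 = 13
|V_2V_3| = √((4)² + (0)²) = √16 = 4
|V_3V_1| = √((-9)² + (12)²) = √225 = 15
Perimeter = 13 + 4 + 15 = 32.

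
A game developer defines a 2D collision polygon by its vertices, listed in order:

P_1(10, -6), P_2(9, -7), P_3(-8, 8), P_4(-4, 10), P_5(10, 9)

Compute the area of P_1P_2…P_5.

Apply the shoelace formula: 2A = Σ (x_i·y_{i+1} − x_{i+1}·y_i), indices taken mod 5.
Σ = (-16) + (16) + (-48) + (-136) + (-150) = -334
Area = |Σ|/2 = 167.

167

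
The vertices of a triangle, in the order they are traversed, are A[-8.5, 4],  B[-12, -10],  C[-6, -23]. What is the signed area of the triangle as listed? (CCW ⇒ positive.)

64.75

Cross-terms: 133, 216, -219.5  ⇒  Σ = 129.5
Signed area = Σ/2 = 64.75 (positive ⇒ counter-clockwise traversal).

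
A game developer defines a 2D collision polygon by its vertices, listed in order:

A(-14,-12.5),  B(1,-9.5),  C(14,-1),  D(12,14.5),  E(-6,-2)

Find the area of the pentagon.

Σ = (145.5) + (132) + (215) + (63) + (47) = 602.5
Area = |Σ|/2 = 301.25.

301.25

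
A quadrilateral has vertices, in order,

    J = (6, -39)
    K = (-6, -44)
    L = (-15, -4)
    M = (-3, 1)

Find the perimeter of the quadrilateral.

108

|JK| = √((-12)² + (-5)²) = √169 = 13
|KL| = √((-9)² + (40)²) = √1681 = 41
|LM| = √((12)² + (5)²) = √169 = 13
|MJ| = √((9)² + (-40)²) = √1681 = 41
Perimeter = 13 + 41 + 13 + 41 = 108.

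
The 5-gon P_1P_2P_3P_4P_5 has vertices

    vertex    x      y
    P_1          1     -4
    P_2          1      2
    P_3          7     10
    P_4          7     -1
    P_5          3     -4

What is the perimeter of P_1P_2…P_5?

|P_1P_2| = √((0)² + (6)²) = √36 = 6
|P_2P_3| = √((6)² + (8)²) = √100 = 10
|P_3P_4| = √((0)² + (-11)²) = √121 = 11
|P_4P_5| = √((-4)² + (-3)²) = √25 = 5
|P_5P_1| = √((-2)² + (0)²) = √4 = 2
Perimeter = 6 + 10 + 11 + 5 + 2 = 34.

34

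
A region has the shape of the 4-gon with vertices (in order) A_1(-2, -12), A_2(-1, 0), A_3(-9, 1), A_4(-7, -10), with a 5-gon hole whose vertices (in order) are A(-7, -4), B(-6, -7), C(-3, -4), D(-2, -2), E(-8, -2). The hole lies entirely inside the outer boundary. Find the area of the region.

58

Outer boundary:
Apply the surveyor's formula: 2A = Σ (x_i·y_{i+1} − x_{i+1}·y_i), indices taken mod 4.
Σ = (-12) + (-1) + (97) + (64) = 148
Area = |Σ|/2 = 74.
Hole:
A→B: (-7)(-7) − (-6)(-4) = 25
B→C: (-6)(-4) − (-3)(-7) = 3
C→D: (-3)(-2) − (-2)(-4) = -2
D→E: (-2)(-2) − (-8)(-2) = -12
E→A: (-8)(-4) − (-7)(-2) = 18
Σ = 32
Area = |Σ|/2 = 16.
Net area = 74 − 16 = 58.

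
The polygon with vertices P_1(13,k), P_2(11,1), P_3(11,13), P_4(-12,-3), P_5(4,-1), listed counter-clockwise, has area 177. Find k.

The doubled signed area Σ (x_i y_{i+1} − x_{i+1} y_i) is linear in k.
With k=0 it equals 305; the coefficient of k is -7 (from the two edges through P_1).
So -7·k + 305 = 2·177 = 354 ⇒ k = -7.

-7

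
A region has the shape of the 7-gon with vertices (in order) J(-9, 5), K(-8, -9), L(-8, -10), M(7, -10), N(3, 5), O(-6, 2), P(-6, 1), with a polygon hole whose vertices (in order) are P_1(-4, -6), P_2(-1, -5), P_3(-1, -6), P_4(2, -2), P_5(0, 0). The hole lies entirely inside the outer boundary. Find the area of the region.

Outer boundary:
Apply the surveyor's formula: 2A = Σ (x_i·y_{i+1} − x_{i+1}·y_i), indices taken mod 7.
Σ = (121) + (8) + (150) + (65) + (36) + (6) + (-21) = 365
Area = |Σ|/2 = 182.5.
Hole:
P_1→P_2: (-4)(-5) − (-1)(-6) = 14
P_2→P_3: (-1)(-6) − (-1)(-5) = 1
P_3→P_4: (-1)(-2) − (2)(-6) = 14
P_4→P_5: (2)(0) − (0)(-2) = 0
P_5→P_1: (0)(-6) − (-4)(0) = 0
Σ = 29
Area = |Σ|/2 = 14.5.
Net area = 182.5 − 14.5 = 168.

168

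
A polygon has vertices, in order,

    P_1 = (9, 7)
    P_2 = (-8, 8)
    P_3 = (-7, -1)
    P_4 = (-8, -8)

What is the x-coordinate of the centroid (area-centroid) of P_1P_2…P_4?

Apply the shoelace (surveyor's) formula. First the cross-terms c_i = x_i·y_{i+1} − x_{i+1}·y_i:
  128, 64, 48, 16  ⇒  2A = 256, A = 128.
Then Σ (x_i + x_{i+1})·c_i = -1536, so x̄ = -1536 / (6·128) = -2.

-2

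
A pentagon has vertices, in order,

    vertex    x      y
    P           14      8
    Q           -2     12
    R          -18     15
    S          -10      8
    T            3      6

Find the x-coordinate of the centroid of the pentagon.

Apply the shoelace (surveyor's) formula. First the cross-terms c_i = x_i·y_{i+1} − x_{i+1}·y_i:
  184, 186, 6, -84, -60  ⇒  2A = 232, A = 116.
Then Σ (x_i + x_{i+1})·c_i = -2112, so x̄ = -2112 / (6·116) = -88/29.

-88/29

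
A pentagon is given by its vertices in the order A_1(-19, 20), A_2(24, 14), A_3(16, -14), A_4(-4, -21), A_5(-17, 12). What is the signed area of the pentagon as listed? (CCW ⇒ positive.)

-1107.5

Apply the shoelace formula: 2A = Σ (x_i·y_{i+1} − x_{i+1}·y_i), indices taken mod 5.
A_1→A_2: (-19)(14) − (24)(20) = -746
A_2→A_3: (24)(-14) − (16)(14) = -560
A_3→A_4: (16)(-21) − (-4)(-14) = -392
A_4→A_5: (-4)(12) − (-17)(-21) = -405
A_5→A_1: (-17)(20) − (-19)(12) = -112
Σ = -2215
Signed area = Σ/2 = -1107.5 (negative ⇒ clockwise traversal).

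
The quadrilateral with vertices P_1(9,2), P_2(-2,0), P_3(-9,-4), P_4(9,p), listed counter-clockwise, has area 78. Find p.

The doubled signed area Σ (x_i y_{i+1} − x_{i+1} y_i) is linear in p.
With p=0 it equals 66; the coefficient of p is -18 (from the two edges through P_4).
So -18·p + 66 = 2·78 = 156 ⇒ p = -5.

-5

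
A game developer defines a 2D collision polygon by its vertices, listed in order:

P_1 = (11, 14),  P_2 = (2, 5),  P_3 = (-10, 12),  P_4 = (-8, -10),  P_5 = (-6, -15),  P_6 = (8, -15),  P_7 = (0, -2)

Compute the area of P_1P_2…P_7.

P_1→P_2: (11)(5) − (2)(14) = 27
P_2→P_3: (2)(12) − (-10)(5) = 74
P_3→P_4: (-10)(-10) − (-8)(12) = 196
P_4→P_5: (-8)(-15) − (-6)(-10) = 60
P_5→P_6: (-6)(-15) − (8)(-15) = 210
P_6→P_7: (8)(-2) − (0)(-15) = -16
P_7→P_1: (0)(14) − (11)(-2) = 22
Σ = 573
Area = |Σ|/2 = 286.5.

286.5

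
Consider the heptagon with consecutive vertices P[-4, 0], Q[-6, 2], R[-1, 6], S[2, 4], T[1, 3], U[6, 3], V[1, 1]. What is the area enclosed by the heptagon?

32

Apply the surveyor's formula: 2A = Σ (x_i·y_{i+1} − x_{i+1}·y_i), indices taken mod 7.
P→Q: (-4)(2) − (-6)(0) = -8
Q→R: (-6)(6) − (-1)(2) = -34
R→S: (-1)(4) − (2)(6) = -16
S→T: (2)(3) − (1)(4) = 2
T→U: (1)(3) − (6)(3) = -15
U→V: (6)(1) − (1)(3) = 3
V→P: (1)(0) − (-4)(1) = 4
Σ = -64
Area = |Σ|/2 = 32.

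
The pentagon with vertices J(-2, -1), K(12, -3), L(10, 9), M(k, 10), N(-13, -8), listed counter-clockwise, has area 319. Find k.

-15

Write out the shoelace sum; only the two edges meeting at M involve k:
2·Area = [(10·10 − k·9) + (k·(-8) − (-13)·10)] + 153
       = -17·k + 383 = 638
⇒ k = -15.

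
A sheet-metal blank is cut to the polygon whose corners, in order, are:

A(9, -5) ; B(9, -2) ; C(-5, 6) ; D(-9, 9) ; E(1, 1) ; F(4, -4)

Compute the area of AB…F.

35

Apply the shoelace formula: 2A = Σ (x_i·y_{i+1} − x_{i+1}·y_i), indices taken mod 6.
A→B: (9)(-2) − (9)(-5) = 27
B→C: (9)(6) − (-5)(-2) = 44
C→D: (-5)(9) − (-9)(6) = 9
D→E: (-9)(1) − (1)(9) = -18
E→F: (1)(-4) − (4)(1) = -8
F→A: (4)(-5) − (9)(-4) = 16
Σ = 70
Area = |Σ|/2 = 35.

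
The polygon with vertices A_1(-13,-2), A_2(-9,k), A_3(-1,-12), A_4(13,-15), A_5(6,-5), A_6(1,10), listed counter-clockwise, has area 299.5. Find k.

-10

Write out the shoelace sum; only the two edges meeting at A_2 involve k:
2·Area = [((-13)·k − (-9)·(-2)) + ((-9)·(-12) − (-1)·k)] + 389
       = -12·k + 479 = 599
⇒ k = -10.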